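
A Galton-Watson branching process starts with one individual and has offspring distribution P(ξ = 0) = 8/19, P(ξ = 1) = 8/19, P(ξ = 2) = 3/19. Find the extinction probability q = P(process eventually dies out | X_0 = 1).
q = 1

Mean offspring μ = 0·8/19 + 1·8/19 + 2·3/19 = 14/19 ≤ 1. For μ ≤ 1 with offspring not concentrated at 1, the Galton-Watson process goes extinct almost surely, so q = 1.
(Algebraic check: The pgf is f(s) = 8/19 + 8/19·s + 3/19·s². The extinction probability q is the smallest fixed point of f in [0, 1]. Setting s = f(s):
  3/19·s² + (8/19 − 1)·s + 8/19 = 0
  3/19·s² − (8/19 + 3/19)·s + 8/19 = 0
which factors as (s − 1)·(3/19·s − 8/19) = 0, giving roots s = 1 and s = (8/19)/(3/19) = 8/3. Since 8/3 ≥ 1, the smallest root in [0, 1] is s = 1.)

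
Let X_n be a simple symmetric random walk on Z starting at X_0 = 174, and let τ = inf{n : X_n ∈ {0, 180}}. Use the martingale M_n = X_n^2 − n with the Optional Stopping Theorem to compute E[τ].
E[τ] = 1044

M_n = X_n^2 − n is a martingale (since E[X_{n+1}^2 | F_n] = X_n^2 + 1). By OST (τ has finite mean in a bounded region), E[M_τ] = E[M_0] = X_0^2 − 0 = 174^2 = 30276. Also E[M_τ] = E[X_τ^2] − E[τ]. The walk exits at 0 or 180, with P(hit 180 first) = 174/180, so E[X_τ^2] = 180^2 · 174/180 + 0 = 31320. Thus E[τ] = E[X_τ^2] − E[M_τ] = 31320 − 30276 = 1044 = 174(180 − 174) = 1044.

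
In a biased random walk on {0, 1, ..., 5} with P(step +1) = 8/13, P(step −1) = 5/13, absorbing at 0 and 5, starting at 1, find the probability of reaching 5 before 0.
P(hit 5 before 0) = (1 − (5/8)^1) / (1 − (5/8)^5) = 4096/9881

Let u_k denote P(reach 5 before 0 | start at k). Boundary: u_0 = 0, u_5 = 1. Recurrence: u_k = 8/13·u_{k+1} + 5/13·u_{k-1} for 1 ≤ k ≤ 4. Try u_k = A + B·r^k with r = q/p = (5/13)/(8/13) = 5/8. Substitution satisfies the recurrence; boundary conditions give:
  u_k = (1 − r^k) / (1 − r^N) = (1 − (5/8)^1) / (1 − (5/8)^5) = 4096/9881.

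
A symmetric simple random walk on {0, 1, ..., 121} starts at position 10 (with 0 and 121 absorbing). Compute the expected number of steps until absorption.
E[τ | X_0 = 10] = 1110

Let v_k = E[τ | X_0 = k]. Boundary: v_0 = v_121 = 0. Recurrence: v_k = 1 + (v_{k-1} + v_{k+1})/2 for 1 ≤ k ≤ 120. The particular solution to v_k − (v_{k-1} + v_{k+1})/2 = 1 is v_k = −k^2. Adding homogeneous solution A + B k and matching boundaries gives v_k = k (121 − k). Substituting k = 10: v_10 = 10 · 111 = 1110.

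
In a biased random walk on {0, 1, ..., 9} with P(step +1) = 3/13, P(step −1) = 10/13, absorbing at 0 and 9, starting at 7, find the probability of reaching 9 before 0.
P(hit 9 before 0) = (1 − (10/3)^7) / (1 − (10/3)^9) = 12854331/142854331

Let u_k denote P(reach 9 before 0 | start at k). Boundary: u_0 = 0, u_9 = 1. Recurrence: u_k = 3/13·u_{k+1} + 10/13·u_{k-1} for 1 ≤ k ≤ 8. Try u_k = A + B·r^k with r = q/p = (10/13)/(3/13) = 10/3. Substitution satisfies the recurrence; boundary conditions give:
  u_k = (1 − r^k) / (1 − r^N) = (1 − (10/3)^7) / (1 − (10/3)^9) = 12854331/142854331.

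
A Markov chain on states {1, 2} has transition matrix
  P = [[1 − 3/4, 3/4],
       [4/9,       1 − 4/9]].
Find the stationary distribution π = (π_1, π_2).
π_1 = 16/43, π_2 = 27/43

Solve πP = π with π_1 + π_2 = 1. From πP = π: π_1 · (1 − 3/4) + π_2 · 4/9 = π_1 ⇒ π_2 · 4/9 = π_1 · 3/4 ⇒ π_2/π_1 = (3/4)/(4/9) = 27/16. Together with π_1 + π_2 = 1:
  π_1 = (4/9)/(3/4 + 4/9) = (4/9)/(43/36) = 16/43,
  π_2 = (3/4)/(3/4 + 4/9) = (3/4)/(43/36) = 27/43.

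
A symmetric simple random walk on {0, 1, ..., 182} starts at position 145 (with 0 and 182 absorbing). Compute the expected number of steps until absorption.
E[τ | X_0 = 145] = 5365

Let v_k = E[τ | X_0 = k]. Boundary: v_0 = v_182 = 0. Recurrence: v_k = 1 + (v_{k-1} + v_{k+1})/2 for 1 ≤ k ≤ 181. The particular solution to v_k − (v_{k-1} + v_{k+1})/2 = 1 is v_k = −k^2. Adding homogeneous solution A + B k and matching boundaries gives v_k = k (182 − k). Substituting k = 145: v_145 = 145 · 37 = 5365.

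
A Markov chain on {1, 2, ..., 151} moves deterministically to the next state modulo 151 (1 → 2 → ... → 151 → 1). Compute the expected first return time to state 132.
E[T_132 | X_0 = 132] = 151

The chain cycles deterministically, so starting at state 132 it returns in exactly 151 steps. Equivalently, the stationary distribution is uniform π_j = 1/151 for every state j, so by Kac's formula E[T_132] = 1/π_132 = 151.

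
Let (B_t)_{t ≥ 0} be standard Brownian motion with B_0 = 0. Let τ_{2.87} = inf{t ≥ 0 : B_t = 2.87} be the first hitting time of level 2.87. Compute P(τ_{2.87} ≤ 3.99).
P(τ_{2.87} ≤ 3.99) = 2(1 − Φ(2.87/√3.99)) = 2(1 − Φ(1.4368)) ≈ 0.1508

By the reflection principle for standard BM, P(τ_b ≤ t) = 2 · P(B_t ≥ b). Since B_t ~ N(0, t), P(B_t ≥ 2.87) = 1 − Φ(2.87/√t) = 1 − Φ(2.87/√3.99) = 1 − Φ(1.4368) ≈ 0.07539. Doubling: P(τ_{2.87} ≤ 3.99) ≈ 2 · 0.07539 = 0.15078 ≈ 0.1508.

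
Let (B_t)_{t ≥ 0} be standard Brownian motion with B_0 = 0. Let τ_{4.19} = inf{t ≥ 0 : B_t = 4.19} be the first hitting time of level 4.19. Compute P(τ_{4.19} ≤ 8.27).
P(τ_{4.19} ≤ 8.27) = 2(1 − Φ(4.19/√8.27)) = 2(1 − Φ(1.4570)) ≈ 0.1451

By the reflection principle for standard BM, P(τ_b ≤ t) = 2 · P(B_t ≥ b). Since B_t ~ N(0, t), P(B_t ≥ 4.19) = 1 − Φ(4.19/√t) = 1 − Φ(4.19/√8.27) = 1 − Φ(1.4570) ≈ 0.07256. Doubling: P(τ_{4.19} ≤ 8.27) ≈ 2 · 0.07256 = 0.14512 ≈ 0.1451.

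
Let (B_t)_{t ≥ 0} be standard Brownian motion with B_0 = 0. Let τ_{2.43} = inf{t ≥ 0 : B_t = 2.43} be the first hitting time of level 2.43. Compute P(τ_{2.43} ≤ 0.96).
P(τ_{2.43} ≤ 0.96) = 2(1 − Φ(2.43/√0.96)) = 2(1 − Φ(2.4801)) ≈ 0.0131

By the reflection principle for standard BM, P(τ_b ≤ t) = 2 · P(B_t ≥ b). Since B_t ~ N(0, t), P(B_t ≥ 2.43) = 1 − Φ(2.43/√t) = 1 − Φ(2.43/√0.96) = 1 − Φ(2.4801) ≈ 0.00657. Doubling: P(τ_{2.43} ≤ 0.96) ≈ 2 · 0.00657 = 0.01314 ≈ 0.0131.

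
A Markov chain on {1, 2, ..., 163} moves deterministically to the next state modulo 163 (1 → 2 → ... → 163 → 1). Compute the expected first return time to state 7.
E[T_7 | X_0 = 7] = 163

The chain cycles deterministically, so starting at state 7 it returns in exactly 163 steps. Equivalently, the stationary distribution is uniform π_j = 1/163 for every state j, so by Kac's formula E[T_7] = 1/π_7 = 163.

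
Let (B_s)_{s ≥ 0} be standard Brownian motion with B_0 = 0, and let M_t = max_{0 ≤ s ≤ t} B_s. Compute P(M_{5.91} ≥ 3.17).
P(M_{5.91} ≥ 3.17) = 2·P(B_{5.91} ≥ 3.17) = 2(1 − Φ(3.17/√5.91)) ≈ 0.1922

By the reflection principle for Brownian motion, P(M_t ≥ a) = 2 · P(B_t ≥ a) for a ≥ 0. Since B_t ~ N(0, t), P(B_t ≥ 3.17) = 1 − Φ(3.17/√t) = 1 − Φ(3.17/√5.91) = 1 − Φ(1.3040). So
  P(M_{5.91} ≥ 3.17) = 2(1 − Φ(1.3040)) ≈ 0.1922.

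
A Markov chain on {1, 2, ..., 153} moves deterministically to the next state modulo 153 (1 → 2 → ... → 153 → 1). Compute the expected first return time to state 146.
E[T_146 | X_0 = 146] = 153

The chain cycles deterministically, so starting at state 146 it returns in exactly 153 steps. Equivalently, the stationary distribution is uniform π_j = 1/153 for every state j, so by Kac's formula E[T_146] = 1/π_146 = 153.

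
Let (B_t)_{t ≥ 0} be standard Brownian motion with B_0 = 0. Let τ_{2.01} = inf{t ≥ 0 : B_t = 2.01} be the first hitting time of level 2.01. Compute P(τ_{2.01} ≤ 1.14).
P(τ_{2.01} ≤ 1.14) = 2(1 − Φ(2.01/√1.14)) = 2(1 − Φ(1.8825)) ≈ 0.0598

By the reflection principle for standard BM, P(τ_b ≤ t) = 2 · P(B_t ≥ b). Since B_t ~ N(0, t), P(B_t ≥ 2.01) = 1 − Φ(2.01/√t) = 1 − Φ(2.01/√1.14) = 1 − Φ(1.8825) ≈ 0.02988. Doubling: P(τ_{2.01} ≤ 1.14) ≈ 2 · 0.02988 = 0.05976 ≈ 0.0598.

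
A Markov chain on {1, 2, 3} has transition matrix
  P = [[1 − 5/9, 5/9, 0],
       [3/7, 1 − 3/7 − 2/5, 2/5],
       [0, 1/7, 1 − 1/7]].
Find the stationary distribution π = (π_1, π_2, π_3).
π = (27/160, 7/32, 49/80)

This is a birth-death chain on three states, which satisfies detailed balance: π_1 · P_{12} = π_2 · P_{21} and π_2 · P_{23} = π_3 · P_{32}.
From π_1 · 5/9 = π_2 · 3/7: π_2/π_1 = (5/9)/(3/7) = 35/27.
From π_2 · 2/5 = π_3 · 1/7: π_3/π_2 = (2/5)/(1/7) = 14/5.
Take π_1 proportional to 1; then unnormalized π = (1, 35/27, 98/27). Normalize by dividing by the sum 160/27:
  π = (27/160, 7/32, 49/80).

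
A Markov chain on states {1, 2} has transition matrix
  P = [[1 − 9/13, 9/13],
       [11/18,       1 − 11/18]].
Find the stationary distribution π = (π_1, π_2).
π_1 = 143/305, π_2 = 162/305

Solve πP = π with π_1 + π_2 = 1. From πP = π: π_1 · (1 − 9/13) + π_2 · 11/18 = π_1 ⇒ π_2 · 11/18 = π_1 · 9/13 ⇒ π_2/π_1 = (9/13)/(11/18) = 162/143. Together with π_1 + π_2 = 1:
  π_1 = (11/18)/(9/13 + 11/18) = (11/18)/(305/234) = 143/305,
  π_2 = (9/13)/(9/13 + 11/18) = (9/13)/(305/234) = 162/305.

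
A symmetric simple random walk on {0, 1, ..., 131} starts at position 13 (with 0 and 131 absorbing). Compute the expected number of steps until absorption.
E[τ | X_0 = 13] = 1534

Let v_k = E[τ | X_0 = k]. Boundary: v_0 = v_131 = 0. Recurrence: v_k = 1 + (v_{k-1} + v_{k+1})/2 for 1 ≤ k ≤ 130. The particular solution to v_k − (v_{k-1} + v_{k+1})/2 = 1 is v_k = −k^2. Adding homogeneous solution A + B k and matching boundaries gives v_k = k (131 − k). Substituting k = 13: v_13 = 13 · 118 = 1534.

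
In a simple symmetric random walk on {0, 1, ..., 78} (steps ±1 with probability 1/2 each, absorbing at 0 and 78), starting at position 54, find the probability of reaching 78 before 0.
P(hit 78 before 0) = 54/78 = 9/13

Let u_k = P(hit 78 before 0 | start at k). Then u_0 = 0, u_78 = 1, and u_k = u_{k-1}/2 + u_{k+1}/2 for 1 ≤ k ≤ 77. This harmonic recurrence is solved by u_k = k/78, giving u_54 = 54/78 = 9/13.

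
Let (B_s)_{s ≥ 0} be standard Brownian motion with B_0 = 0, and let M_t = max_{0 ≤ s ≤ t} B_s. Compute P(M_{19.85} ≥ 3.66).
P(M_{19.85} ≥ 3.66) = 2·P(B_{19.85} ≥ 3.66) = 2(1 − Φ(3.66/√19.85)) ≈ 0.4114

By the reflection principle for Brownian motion, P(M_t ≥ a) = 2 · P(B_t ≥ a) for a ≥ 0. Since B_t ~ N(0, t), P(B_t ≥ 3.66) = 1 − Φ(3.66/√t) = 1 − Φ(3.66/√19.85) = 1 − Φ(0.8215). So
  P(M_{19.85} ≥ 3.66) = 2(1 − Φ(0.8215)) ≈ 0.4114.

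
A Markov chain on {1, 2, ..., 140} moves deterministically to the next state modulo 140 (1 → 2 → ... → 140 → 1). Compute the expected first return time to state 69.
E[T_69 | X_0 = 69] = 140

The chain cycles deterministically, so starting at state 69 it returns in exactly 140 steps. Equivalently, the stationary distribution is uniform π_j = 1/140 for every state j, so by Kac's formula E[T_69] = 1/π_69 = 140.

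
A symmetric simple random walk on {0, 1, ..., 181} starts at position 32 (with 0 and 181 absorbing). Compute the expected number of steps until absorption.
E[τ | X_0 = 32] = 4768

Let v_k = E[τ | X_0 = k]. Boundary: v_0 = v_181 = 0. Recurrence: v_k = 1 + (v_{k-1} + v_{k+1})/2 for 1 ≤ k ≤ 180. The particular solution to v_k − (v_{k-1} + v_{k+1})/2 = 1 is v_k = −k^2. Adding homogeneous solution A + B k and matching boundaries gives v_k = k (181 − k). Substituting k = 32: v_32 = 32 · 149 = 4768.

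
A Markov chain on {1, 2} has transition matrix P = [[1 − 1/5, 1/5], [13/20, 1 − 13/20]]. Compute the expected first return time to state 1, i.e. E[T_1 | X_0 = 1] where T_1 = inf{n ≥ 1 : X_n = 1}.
E[T_1 | X_0 = 1] = 1/π_1 = 17/13

For an irreducible recurrent Markov chain with stationary distribution π, E[T_i | X_0 = i] = 1/π_i (Kac's formula). Here π_1 = (13/20)/(1/5 + 13/20) = (13/20)/(17/20) = 13/17, so E[T_1 | X_0 = 1] = 1/π_1 = (1/5 + 13/20)/(13/20) = (17/20)/(13/20) = 17/13.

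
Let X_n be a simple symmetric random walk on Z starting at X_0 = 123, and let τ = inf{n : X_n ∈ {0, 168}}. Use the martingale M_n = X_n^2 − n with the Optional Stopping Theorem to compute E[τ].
E[τ] = 5535

M_n = X_n^2 − n is a martingale (since E[X_{n+1}^2 | F_n] = X_n^2 + 1). By OST (τ has finite mean in a bounded region), E[M_τ] = E[M_0] = X_0^2 − 0 = 123^2 = 15129. Also E[M_τ] = E[X_τ^2] − E[τ]. The walk exits at 0 or 168, with P(hit 168 first) = 123/168, so E[X_τ^2] = 168^2 · 123/168 + 0 = 20664. Thus E[τ] = E[X_τ^2] − E[M_τ] = 20664 − 15129 = 5535 = 123(168 − 123) = 5535.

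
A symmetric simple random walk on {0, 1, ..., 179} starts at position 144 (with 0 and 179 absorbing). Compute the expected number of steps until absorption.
E[τ | X_0 = 144] = 5040

Let v_k = E[τ | X_0 = k]. Boundary: v_0 = v_179 = 0. Recurrence: v_k = 1 + (v_{k-1} + v_{k+1})/2 for 1 ≤ k ≤ 178. The particular solution to v_k − (v_{k-1} + v_{k+1})/2 = 1 is v_k = −k^2. Adding homogeneous solution A + B k and matching boundaries gives v_k = k (179 − k). Substituting k = 144: v_144 = 144 · 35 = 5040.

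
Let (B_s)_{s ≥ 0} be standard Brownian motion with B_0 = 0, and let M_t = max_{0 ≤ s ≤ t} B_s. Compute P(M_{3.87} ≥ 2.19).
P(M_{3.87} ≥ 2.19) = 2·P(B_{3.87} ≥ 2.19) = 2(1 − Φ(2.19/√3.87)) ≈ 0.2656

By the reflection principle for Brownian motion, P(M_t ≥ a) = 2 · P(B_t ≥ a) for a ≥ 0. Since B_t ~ N(0, t), P(B_t ≥ 2.19) = 1 − Φ(2.19/√t) = 1 − Φ(2.19/√3.87) = 1 − Φ(1.1132). So
  P(M_{3.87} ≥ 2.19) = 2(1 − Φ(1.1132)) ≈ 0.2656.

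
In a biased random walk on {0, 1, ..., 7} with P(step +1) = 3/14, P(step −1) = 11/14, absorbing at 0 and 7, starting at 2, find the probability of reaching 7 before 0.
P(hit 7 before 0) = (1 − (11/3)^2) / (1 − (11/3)^7) = 3402/2435623

Let u_k denote P(reach 7 before 0 | start at k). Boundary: u_0 = 0, u_7 = 1. Recurrence: u_k = 3/14·u_{k+1} + 11/14·u_{k-1} for 1 ≤ k ≤ 6. Try u_k = A + B·r^k with r = q/p = (11/14)/(3/14) = 11/3. Substitution satisfies the recurrence; boundary conditions give:
  u_k = (1 − r^k) / (1 − r^N) = (1 − (11/3)^2) / (1 − (11/3)^7) = 3402/2435623.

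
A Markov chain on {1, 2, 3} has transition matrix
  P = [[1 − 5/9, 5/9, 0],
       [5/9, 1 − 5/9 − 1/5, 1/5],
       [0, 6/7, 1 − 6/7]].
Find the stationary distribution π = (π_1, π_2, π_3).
π = (30/67, 30/67, 7/67)

This is a birth-death chain on three states, which satisfies detailed balance: π_1 · P_{12} = π_2 · P_{21} and π_2 · P_{23} = π_3 · P_{32}.
From π_1 · 5/9 = π_2 · 5/9: π_2/π_1 = (5/9)/(5/9) = 1.
From π_2 · 1/5 = π_3 · 6/7: π_3/π_2 = (1/5)/(6/7) = 7/30.
Take π_1 proportional to 1; then unnormalized π = (1, 1, 7/30). Normalize by dividing by the sum 67/30:
  π = (30/67, 30/67, 7/67).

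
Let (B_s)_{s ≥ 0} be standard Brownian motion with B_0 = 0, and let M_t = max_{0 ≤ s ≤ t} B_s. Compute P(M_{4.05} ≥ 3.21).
P(M_{4.05} ≥ 3.21) = 2·P(B_{4.05} ≥ 3.21) = 2(1 − Φ(3.21/√4.05)) ≈ 0.1107

By the reflection principle for Brownian motion, P(M_t ≥ a) = 2 · P(B_t ≥ a) for a ≥ 0. Since B_t ~ N(0, t), P(B_t ≥ 3.21) = 1 − Φ(3.21/√t) = 1 − Φ(3.21/√4.05) = 1 − Φ(1.5951). So
  P(M_{4.05} ≥ 3.21) = 2(1 − Φ(1.5951)) ≈ 0.1107.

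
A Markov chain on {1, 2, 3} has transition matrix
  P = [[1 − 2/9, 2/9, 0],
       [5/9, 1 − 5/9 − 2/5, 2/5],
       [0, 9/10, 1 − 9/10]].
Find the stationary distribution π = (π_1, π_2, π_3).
π = (45/71, 18/71, 8/71)

This is a birth-death chain on three states, which satisfies detailed balance: π_1 · P_{12} = π_2 · P_{21} and π_2 · P_{23} = π_3 · P_{32}.
From π_1 · 2/9 = π_2 · 5/9: π_2/π_1 = (2/9)/(5/9) = 2/5.
From π_2 · 2/5 = π_3 · 9/10: π_3/π_2 = (2/5)/(9/10) = 4/9.
Take π_1 proportional to 1; then unnormalized π = (1, 2/5, 8/45). Normalize by dividing by the sum 71/45:
  π = (45/71, 18/71, 8/71).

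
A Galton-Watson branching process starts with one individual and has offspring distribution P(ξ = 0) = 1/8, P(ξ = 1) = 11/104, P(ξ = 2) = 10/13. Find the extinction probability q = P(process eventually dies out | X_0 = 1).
q = 13/80

The pgf is f(s) = 1/8 + 11/104·s + 10/13·s². The extinction probability q is the smallest fixed point of f in [0, 1]. Setting s = f(s):
  10/13·s² + (11/104 − 1)·s + 1/8 = 0
  10/13·s² − (1/8 + 10/13)·s + 1/8 = 0
which factors as (s − 1)·(10/13·s − 1/8) = 0, giving roots s = 1 and s = (1/8)/(10/13) = 13/80.
Mean offspring μ = 11/104 + 2·10/13 = 171/104 > 1 (supercritical), so q < 1. The extinction probability is the smaller root: q = (1/8)/(10/13) = 13/80.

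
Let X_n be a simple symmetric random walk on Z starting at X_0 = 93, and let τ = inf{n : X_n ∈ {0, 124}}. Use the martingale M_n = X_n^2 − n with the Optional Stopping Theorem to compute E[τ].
E[τ] = 2883

M_n = X_n^2 − n is a martingale (since E[X_{n+1}^2 | F_n] = X_n^2 + 1). By OST (τ has finite mean in a bounded region), E[M_τ] = E[M_0] = X_0^2 − 0 = 93^2 = 8649. Also E[M_τ] = E[X_τ^2] − E[τ]. The walk exits at 0 or 124, with P(hit 124 first) = 93/124, so E[X_τ^2] = 124^2 · 93/124 + 0 = 11532. Thus E[τ] = E[X_τ^2] − E[M_τ] = 11532 − 8649 = 2883 = 93(124 − 93) = 2883.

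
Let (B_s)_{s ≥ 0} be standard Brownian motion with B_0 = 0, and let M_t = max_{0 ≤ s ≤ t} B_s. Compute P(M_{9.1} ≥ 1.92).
P(M_{9.1} ≥ 1.92) = 2·P(B_{9.1} ≥ 1.92) = 2(1 − Φ(1.92/√9.1)) ≈ 0.5245

By the reflection principle for Brownian motion, P(M_t ≥ a) = 2 · P(B_t ≥ a) for a ≥ 0. Since B_t ~ N(0, t), P(B_t ≥ 1.92) = 1 − Φ(1.92/√t) = 1 − Φ(1.92/√9.1) = 1 − Φ(0.6365). So
  P(M_{9.1} ≥ 1.92) = 2(1 − Φ(0.6365)) ≈ 0.5245.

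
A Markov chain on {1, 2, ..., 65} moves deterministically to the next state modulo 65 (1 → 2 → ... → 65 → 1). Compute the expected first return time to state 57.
E[T_57 | X_0 = 57] = 65

The chain cycles deterministically, so starting at state 57 it returns in exactly 65 steps. Equivalently, the stationary distribution is uniform π_j = 1/65 for every state j, so by Kac's formula E[T_57] = 1/π_57 = 65.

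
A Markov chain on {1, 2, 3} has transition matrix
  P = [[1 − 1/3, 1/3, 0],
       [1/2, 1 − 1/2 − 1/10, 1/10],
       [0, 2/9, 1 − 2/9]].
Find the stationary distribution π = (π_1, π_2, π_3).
π = (30/59, 20/59, 9/59)

This is a birth-death chain on three states, which satisfies detailed balance: π_1 · P_{12} = π_2 · P_{21} and π_2 · P_{23} = π_3 · P_{32}.
From π_1 · 1/3 = π_2 · 1/2: π_2/π_1 = (1/3)/(1/2) = 2/3.
From π_2 · 1/10 = π_3 · 2/9: π_3/π_2 = (1/10)/(2/9) = 9/20.
Take π_1 proportional to 1; then unnormalized π = (1, 2/3, 3/10). Normalize by dividing by the sum 59/30:
  π = (30/59, 20/59, 9/59).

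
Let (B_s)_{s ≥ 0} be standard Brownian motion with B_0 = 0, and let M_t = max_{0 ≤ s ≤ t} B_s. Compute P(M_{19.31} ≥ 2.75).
P(M_{19.31} ≥ 2.75) = 2·P(B_{19.31} ≥ 2.75) = 2(1 − Φ(2.75/√19.31)) ≈ 0.5314

By the reflection principle for Brownian motion, P(M_t ≥ a) = 2 · P(B_t ≥ a) for a ≥ 0. Since B_t ~ N(0, t), P(B_t ≥ 2.75) = 1 − Φ(2.75/√t) = 1 − Φ(2.75/√19.31) = 1 − Φ(0.6258). So
  P(M_{19.31} ≥ 2.75) = 2(1 − Φ(0.6258)) ≈ 0.5314.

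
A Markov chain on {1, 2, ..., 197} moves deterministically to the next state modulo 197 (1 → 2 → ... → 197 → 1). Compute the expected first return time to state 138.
E[T_138 | X_0 = 138] = 197

The chain cycles deterministically, so starting at state 138 it returns in exactly 197 steps. Equivalently, the stationary distribution is uniform π_j = 1/197 for every state j, so by Kac's formula E[T_138] = 1/π_138 = 197.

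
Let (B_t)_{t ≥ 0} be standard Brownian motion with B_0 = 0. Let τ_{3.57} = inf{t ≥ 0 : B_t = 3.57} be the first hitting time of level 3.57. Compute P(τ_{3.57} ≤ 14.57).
P(τ_{3.57} ≤ 14.57) = 2(1 − Φ(3.57/√14.57)) = 2(1 − Φ(0.9353)) ≈ 0.3496

By the reflection principle for standard BM, P(τ_b ≤ t) = 2 · P(B_t ≥ b). Since B_t ~ N(0, t), P(B_t ≥ 3.57) = 1 − Φ(3.57/√t) = 1 − Φ(3.57/√14.57) = 1 − Φ(0.9353) ≈ 0.17482. Doubling: P(τ_{3.57} ≤ 14.57) ≈ 2 · 0.17482 = 0.34964 ≈ 0.3496.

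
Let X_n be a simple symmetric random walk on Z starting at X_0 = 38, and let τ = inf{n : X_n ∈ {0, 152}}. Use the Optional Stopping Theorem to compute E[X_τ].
E[X_τ] = 38

X_n is a martingale and τ is a bounded-mean stopping time (indeed τ is finite a.s. with bounded expectation since the walk is in a bounded region). By the OST, E[X_τ] = E[X_0] = 38. Equivalently: E[X_τ] = 152 · P(hit 152 first) + 0 · P(hit 0 first) = 152 · (38/152) = 38.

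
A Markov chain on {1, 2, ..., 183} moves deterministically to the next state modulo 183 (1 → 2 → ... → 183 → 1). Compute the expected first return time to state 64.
E[T_64 | X_0 = 64] = 183

The chain cycles deterministically, so starting at state 64 it returns in exactly 183 steps. Equivalently, the stationary distribution is uniform π_j = 1/183 for every state j, so by Kac's formula E[T_64] = 1/π_64 = 183.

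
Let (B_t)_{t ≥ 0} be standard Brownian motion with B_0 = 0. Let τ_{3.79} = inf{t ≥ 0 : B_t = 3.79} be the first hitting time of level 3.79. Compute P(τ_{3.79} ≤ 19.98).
P(τ_{3.79} ≤ 19.98) = 2(1 − Φ(3.79/√19.98)) = 2(1 − Φ(0.8479)) ≈ 0.3965

By the reflection principle for standard BM, P(τ_b ≤ t) = 2 · P(B_t ≥ b). Since B_t ~ N(0, t), P(B_t ≥ 3.79) = 1 − Φ(3.79/√t) = 1 − Φ(3.79/√19.98) = 1 − Φ(0.8479) ≈ 0.19825. Doubling: P(τ_{3.79} ≤ 19.98) ≈ 2 · 0.19825 = 0.39650 ≈ 0.3965.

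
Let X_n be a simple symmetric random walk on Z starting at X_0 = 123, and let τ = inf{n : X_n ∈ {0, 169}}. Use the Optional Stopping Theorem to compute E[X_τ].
E[X_τ] = 123

X_n is a martingale and τ is a bounded-mean stopping time (indeed τ is finite a.s. with bounded expectation since the walk is in a bounded region). By the OST, E[X_τ] = E[X_0] = 123. Equivalently: E[X_τ] = 169 · P(hit 169 first) + 0 · P(hit 0 first) = 169 · (123/169) = 123.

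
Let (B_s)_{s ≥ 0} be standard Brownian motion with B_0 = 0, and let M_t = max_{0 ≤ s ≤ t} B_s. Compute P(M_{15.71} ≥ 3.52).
P(M_{15.71} ≥ 3.52) = 2·P(B_{15.71} ≥ 3.52) = 2(1 − Φ(3.52/√15.71)) ≈ 0.3745

By the reflection principle for Brownian motion, P(M_t ≥ a) = 2 · P(B_t ≥ a) for a ≥ 0. Since B_t ~ N(0, t), P(B_t ≥ 3.52) = 1 − Φ(3.52/√t) = 1 − Φ(3.52/√15.71) = 1 − Φ(0.8881). So
  P(M_{15.71} ≥ 3.52) = 2(1 − Φ(0.8881)) ≈ 0.3745.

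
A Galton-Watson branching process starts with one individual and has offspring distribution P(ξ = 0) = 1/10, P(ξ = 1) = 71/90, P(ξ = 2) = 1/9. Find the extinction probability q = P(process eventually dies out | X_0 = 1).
q = 9/10

The pgf is f(s) = 1/10 + 71/90·s + 1/9·s². The extinction probability q is the smallest fixed point of f in [0, 1]. Setting s = f(s):
  1/9·s² + (71/90 − 1)·s + 1/10 = 0
  1/9·s² − (1/10 + 1/9)·s + 1/10 = 0
which factors as (s − 1)·(1/9·s − 1/10) = 0, giving roots s = 1 and s = (1/10)/(1/9) = 9/10.
Mean offspring μ = 71/90 + 2·1/9 = 91/90 > 1 (supercritical), so q < 1. The extinction probability is the smaller root: q = (1/10)/(1/9) = 9/10.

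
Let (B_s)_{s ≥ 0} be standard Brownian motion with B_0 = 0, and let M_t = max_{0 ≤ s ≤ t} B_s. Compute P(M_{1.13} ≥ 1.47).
P(M_{1.13} ≥ 1.47) = 2·P(B_{1.13} ≥ 1.47) = 2(1 − Φ(1.47/√1.13)) ≈ 0.1667

By the reflection principle for Brownian motion, P(M_t ≥ a) = 2 · P(B_t ≥ a) for a ≥ 0. Since B_t ~ N(0, t), P(B_t ≥ 1.47) = 1 − Φ(1.47/√t) = 1 − Φ(1.47/√1.13) = 1 − Φ(1.3829). So
  P(M_{1.13} ≥ 1.47) = 2(1 − Φ(1.3829)) ≈ 0.1667.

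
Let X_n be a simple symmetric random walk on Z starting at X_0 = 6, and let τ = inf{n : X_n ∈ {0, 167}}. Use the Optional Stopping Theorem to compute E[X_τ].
E[X_τ] = 6

X_n is a martingale and τ is a bounded-mean stopping time (indeed τ is finite a.s. with bounded expectation since the walk is in a bounded region). By the OST, E[X_τ] = E[X_0] = 6. Equivalently: E[X_τ] = 167 · P(hit 167 first) + 0 · P(hit 0 first) = 167 · (6/167) = 6.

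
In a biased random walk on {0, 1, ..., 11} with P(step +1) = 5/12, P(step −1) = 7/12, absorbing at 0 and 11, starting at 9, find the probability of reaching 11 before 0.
P(hit 11 before 0) = (1 − (7/5)^9) / (1 − (7/5)^11) = 480006025/964249309

Let u_k denote P(reach 11 before 0 | start at k). Boundary: u_0 = 0, u_11 = 1. Recurrence: u_k = 5/12·u_{k+1} + 7/12·u_{k-1} for 1 ≤ k ≤ 10. Try u_k = A + B·r^k with r = q/p = (7/12)/(5/12) = 7/5. Substitution satisfies the recurrence; boundary conditions give:
  u_k = (1 − r^k) / (1 − r^N) = (1 − (7/5)^9) / (1 − (7/5)^11) = 480006025/964249309.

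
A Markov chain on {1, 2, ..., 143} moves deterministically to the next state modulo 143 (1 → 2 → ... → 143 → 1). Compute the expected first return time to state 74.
E[T_74 | X_0 = 74] = 143

The chain cycles deterministically, so starting at state 74 it returns in exactly 143 steps. Equivalently, the stationary distribution is uniform π_j = 1/143 for every state j, so by Kac's formula E[T_74] = 1/π_74 = 143.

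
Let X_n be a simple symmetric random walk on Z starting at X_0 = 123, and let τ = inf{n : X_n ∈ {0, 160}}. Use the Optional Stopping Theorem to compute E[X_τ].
E[X_τ] = 123

X_n is a martingale and τ is a bounded-mean stopping time (indeed τ is finite a.s. with bounded expectation since the walk is in a bounded region). By the OST, E[X_τ] = E[X_0] = 123. Equivalently: E[X_τ] = 160 · P(hit 160 first) + 0 · P(hit 0 first) = 160 · (123/160) = 123.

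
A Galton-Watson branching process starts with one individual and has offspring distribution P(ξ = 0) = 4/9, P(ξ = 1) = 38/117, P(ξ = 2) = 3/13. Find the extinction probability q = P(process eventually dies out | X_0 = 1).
q = 1

Mean offspring μ = 0·4/9 + 1·38/117 + 2·3/13 = 92/117 ≤ 1. For μ ≤ 1 with offspring not concentrated at 1, the Galton-Watson process goes extinct almost surely, so q = 1.
(Algebraic check: The pgf is f(s) = 4/9 + 38/117·s + 3/13·s². The extinction probability q is the smallest fixed point of f in [0, 1]. Setting s = f(s):
  3/13·s² + (38/117 − 1)·s + 4/9 = 0
  3/13·s² − (4/9 + 3/13)·s + 4/9 = 0
which factors as (s − 1)·(3/13·s − 4/9) = 0, giving roots s = 1 and s = (4/9)/(3/13) = 52/27. Since 52/27 ≥ 1, the smallest root in [0, 1] is s = 1.)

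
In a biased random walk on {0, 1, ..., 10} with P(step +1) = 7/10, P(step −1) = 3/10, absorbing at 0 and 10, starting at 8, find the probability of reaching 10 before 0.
P(hit 10 before 0) = (1 − (3/7)^8) / (1 − (3/7)^10) = 7053844/7060405

Let u_k denote P(reach 10 before 0 | start at k). Boundary: u_0 = 0, u_10 = 1. Recurrence: u_k = 7/10·u_{k+1} + 3/10·u_{k-1} for 1 ≤ k ≤ 9. Try u_k = A + B·r^k with r = q/p = (3/10)/(7/10) = 3/7. Substitution satisfies the recurrence; boundary conditions give:
  u_k = (1 − r^k) / (1 − r^N) = (1 − (3/7)^8) / (1 − (3/7)^10) = 7053844/7060405.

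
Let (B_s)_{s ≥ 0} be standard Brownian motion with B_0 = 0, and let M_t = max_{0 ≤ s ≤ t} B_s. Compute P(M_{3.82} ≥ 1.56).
P(M_{3.82} ≥ 1.56) = 2·P(B_{3.82} ≥ 1.56) = 2(1 − Φ(1.56/√3.82)) ≈ 0.4248

By the reflection principle for Brownian motion, P(M_t ≥ a) = 2 · P(B_t ≥ a) for a ≥ 0. Since B_t ~ N(0, t), P(B_t ≥ 1.56) = 1 − Φ(1.56/√t) = 1 − Φ(1.56/√3.82) = 1 − Φ(0.7982). So
  P(M_{3.82} ≥ 1.56) = 2(1 − Φ(0.7982)) ≈ 0.4248.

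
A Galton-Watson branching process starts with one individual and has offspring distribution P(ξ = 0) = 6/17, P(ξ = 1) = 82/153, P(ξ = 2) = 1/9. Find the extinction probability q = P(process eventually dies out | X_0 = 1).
q = 1

Mean offspring μ = 0·6/17 + 1·82/153 + 2·1/9 = 116/153 ≤ 1. For μ ≤ 1 with offspring not concentrated at 1, the Galton-Watson process goes extinct almost surely, so q = 1.
(Algebraic check: The pgf is f(s) = 6/17 + 82/153·s + 1/9·s². The extinction probability q is the smallest fixed point of f in [0, 1]. Setting s = f(s):
  1/9·s² + (82/153 − 1)·s + 6/17 = 0
  1/9·s² − (6/17 + 1/9)·s + 6/17 = 0
which factors as (s − 1)·(1/9·s − 6/17) = 0, giving roots s = 1 and s = (6/17)/(1/9) = 54/17. Since 54/17 ≥ 1, the smallest root in [0, 1] is s = 1.)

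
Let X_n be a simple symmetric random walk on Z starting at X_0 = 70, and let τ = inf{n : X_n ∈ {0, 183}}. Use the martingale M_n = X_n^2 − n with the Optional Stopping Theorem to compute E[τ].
E[τ] = 7910

M_n = X_n^2 − n is a martingale (since E[X_{n+1}^2 | F_n] = X_n^2 + 1). By OST (τ has finite mean in a bounded region), E[M_τ] = E[M_0] = X_0^2 − 0 = 70^2 = 4900. Also E[M_τ] = E[X_τ^2] − E[τ]. The walk exits at 0 or 183, with P(hit 183 first) = 70/183, so E[X_τ^2] = 183^2 · 70/183 + 0 = 12810. Thus E[τ] = E[X_τ^2] − E[M_τ] = 12810 − 4900 = 7910 = 70(183 − 70) = 7910.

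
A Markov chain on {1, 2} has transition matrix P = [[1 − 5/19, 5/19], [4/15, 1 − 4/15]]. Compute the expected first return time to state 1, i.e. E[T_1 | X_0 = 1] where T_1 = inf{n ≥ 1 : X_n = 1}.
E[T_1 | X_0 = 1] = 1/π_1 = 151/76

For an irreducible recurrent Markov chain with stationary distribution π, E[T_i | X_0 = i] = 1/π_i (Kac's formula). Here π_1 = (4/15)/(5/19 + 4/15) = (4/15)/(151/285) = 76/151, so E[T_1 | X_0 = 1] = 1/π_1 = (5/19 + 4/15)/(4/15) = (151/285)/(4/15) = 151/76.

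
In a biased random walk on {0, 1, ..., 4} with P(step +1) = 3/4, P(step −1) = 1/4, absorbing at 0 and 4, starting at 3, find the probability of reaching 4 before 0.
P(hit 4 before 0) = (1 − (1/3)^3) / (1 − (1/3)^4) = 39/40

Let u_k denote P(reach 4 before 0 | start at k). Boundary: u_0 = 0, u_4 = 1. Recurrence: u_k = 3/4·u_{k+1} + 1/4·u_{k-1} for 1 ≤ k ≤ 3. Try u_k = A + B·r^k with r = q/p = (1/4)/(3/4) = 1/3. Substitution satisfies the recurrence; boundary conditions give:
  u_k = (1 − r^k) / (1 − r^N) = (1 − (1/3)^3) / (1 − (1/3)^4) = 39/40.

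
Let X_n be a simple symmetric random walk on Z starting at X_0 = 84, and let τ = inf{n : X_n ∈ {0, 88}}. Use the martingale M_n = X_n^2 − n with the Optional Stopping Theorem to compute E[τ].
E[τ] = 336

M_n = X_n^2 − n is a martingale (since E[X_{n+1}^2 | F_n] = X_n^2 + 1). By OST (τ has finite mean in a bounded region), E[M_τ] = E[M_0] = X_0^2 − 0 = 84^2 = 7056. Also E[M_τ] = E[X_τ^2] − E[τ]. The walk exits at 0 or 88, with P(hit 88 first) = 84/88, so E[X_τ^2] = 88^2 · 84/88 + 0 = 7392. Thus E[τ] = E[X_τ^2] − E[M_τ] = 7392 − 7056 = 336 = 84(88 − 84) = 336.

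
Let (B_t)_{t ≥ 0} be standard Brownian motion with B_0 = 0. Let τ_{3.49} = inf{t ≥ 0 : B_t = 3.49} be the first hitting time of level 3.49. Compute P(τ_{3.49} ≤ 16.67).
P(τ_{3.49} ≤ 16.67) = 2(1 − Φ(3.49/√16.67)) = 2(1 − Φ(0.8548)) ≈ 0.3927

By the reflection principle for standard BM, P(τ_b ≤ t) = 2 · P(B_t ≥ b). Since B_t ~ N(0, t), P(B_t ≥ 3.49) = 1 − Φ(3.49/√t) = 1 − Φ(3.49/√16.67) = 1 − Φ(0.8548) ≈ 0.19633. Doubling: P(τ_{3.49} ≤ 16.67) ≈ 2 · 0.19633 = 0.39266 ≈ 0.3927.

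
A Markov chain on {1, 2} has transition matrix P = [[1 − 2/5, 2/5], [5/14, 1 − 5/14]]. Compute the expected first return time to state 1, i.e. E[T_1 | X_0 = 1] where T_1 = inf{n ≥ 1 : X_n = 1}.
E[T_1 | X_0 = 1] = 1/π_1 = 53/25

For an irreducible recurrent Markov chain with stationary distribution π, E[T_i | X_0 = i] = 1/π_i (Kac's formula). Here π_1 = (5/14)/(2/5 + 5/14) = (5/14)/(53/70) = 25/53, so E[T_1 | X_0 = 1] = 1/π_1 = (2/5 + 5/14)/(5/14) = (53/70)/(5/14) = 53/25.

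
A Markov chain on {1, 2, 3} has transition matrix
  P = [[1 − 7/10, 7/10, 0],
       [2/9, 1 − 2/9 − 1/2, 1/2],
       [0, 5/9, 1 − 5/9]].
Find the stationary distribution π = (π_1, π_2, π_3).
π = (200/1397, 630/1397, 567/1397)

This is a birth-death chain on three states, which satisfies detailed balance: π_1 · P_{12} = π_2 · P_{21} and π_2 · P_{23} = π_3 · P_{32}.
From π_1 · 7/10 = π_2 · 2/9: π_2/π_1 = (7/10)/(2/9) = 63/20.
From π_2 · 1/2 = π_3 · 5/9: π_3/π_2 = (1/2)/(5/9) = 9/10.
Take π_1 proportional to 1; then unnormalized π = (1, 63/20, 567/200). Normalize by dividing by the sum 1397/200:
  π = (200/1397, 630/1397, 567/1397).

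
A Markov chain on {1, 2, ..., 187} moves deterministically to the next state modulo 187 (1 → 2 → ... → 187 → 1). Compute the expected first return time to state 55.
E[T_55 | X_0 = 55] = 187

The chain cycles deterministically, so starting at state 55 it returns in exactly 187 steps. Equivalently, the stationary distribution is uniform π_j = 1/187 for every state j, so by Kac's formula E[T_55] = 1/π_55 = 187.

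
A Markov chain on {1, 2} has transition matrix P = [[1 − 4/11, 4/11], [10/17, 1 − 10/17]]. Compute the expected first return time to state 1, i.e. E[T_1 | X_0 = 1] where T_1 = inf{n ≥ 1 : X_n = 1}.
E[T_1 | X_0 = 1] = 1/π_1 = 89/55

For an irreducible recurrent Markov chain with stationary distribution π, E[T_i | X_0 = i] = 1/π_i (Kac's formula). Here π_1 = (10/17)/(4/11 + 10/17) = (10/17)/(178/187) = 55/89, so E[T_1 | X_0 = 1] = 1/π_1 = (4/11 + 10/17)/(10/17) = (178/187)/(10/17) = 89/55.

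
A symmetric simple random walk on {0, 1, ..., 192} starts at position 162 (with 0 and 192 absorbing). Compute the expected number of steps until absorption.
E[τ | X_0 = 162] = 4860

Let v_k = E[τ | X_0 = k]. Boundary: v_0 = v_192 = 0. Recurrence: v_k = 1 + (v_{k-1} + v_{k+1})/2 for 1 ≤ k ≤ 191. The particular solution to v_k − (v_{k-1} + v_{k+1})/2 = 1 is v_k = −k^2. Adding homogeneous solution A + B k and matching boundaries gives v_k = k (192 − k). Substituting k = 162: v_162 = 162 · 30 = 4860.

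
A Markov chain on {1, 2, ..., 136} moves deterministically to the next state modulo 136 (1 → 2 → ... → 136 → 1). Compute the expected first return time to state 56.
E[T_56 | X_0 = 56] = 136

The chain cycles deterministically, so starting at state 56 it returns in exactly 136 steps. Equivalently, the stationary distribution is uniform π_j = 1/136 for every state j, so by Kac's formula E[T_56] = 1/π_56 = 136.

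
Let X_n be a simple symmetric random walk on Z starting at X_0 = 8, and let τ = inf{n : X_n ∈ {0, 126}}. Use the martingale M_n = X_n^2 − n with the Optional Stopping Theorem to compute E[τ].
E[τ] = 944

M_n = X_n^2 − n is a martingale (since E[X_{n+1}^2 | F_n] = X_n^2 + 1). By OST (τ has finite mean in a bounded region), E[M_τ] = E[M_0] = X_0^2 − 0 = 8^2 = 64. Also E[M_τ] = E[X_τ^2] − E[τ]. The walk exits at 0 or 126, with P(hit 126 first) = 8/126, so E[X_τ^2] = 126^2 · 8/126 + 0 = 1008. Thus E[τ] = E[X_τ^2] − E[M_τ] = 1008 − 64 = 944 = 8(126 − 8) = 944.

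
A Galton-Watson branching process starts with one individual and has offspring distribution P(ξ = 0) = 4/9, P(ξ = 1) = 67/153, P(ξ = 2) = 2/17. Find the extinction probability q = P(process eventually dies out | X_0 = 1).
q = 1

Mean offspring μ = 0·4/9 + 1·67/153 + 2·2/17 = 103/153 ≤ 1. For μ ≤ 1 with offspring not concentrated at 1, the Galton-Watson process goes extinct almost surely, so q = 1.
(Algebraic check: The pgf is f(s) = 4/9 + 67/153·s + 2/17·s². The extinction probability q is the smallest fixed point of f in [0, 1]. Setting s = f(s):
  2/17·s² + (67/153 − 1)·s + 4/9 = 0
  2/17·s² − (4/9 + 2/17)·s + 4/9 = 0
which factors as (s − 1)·(2/17·s − 4/9) = 0, giving roots s = 1 and s = (4/9)/(2/17) = 34/9. Since 34/9 ≥ 1, the smallest root in [0, 1] is s = 1.)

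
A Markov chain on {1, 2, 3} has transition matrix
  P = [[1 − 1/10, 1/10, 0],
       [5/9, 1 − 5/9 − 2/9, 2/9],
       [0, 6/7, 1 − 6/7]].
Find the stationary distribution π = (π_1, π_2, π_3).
π = (75/92, 27/184, 7/184)

This is a birth-death chain on three states, which satisfies detailed balance: π_1 · P_{12} = π_2 · P_{21} and π_2 · P_{23} = π_3 · P_{32}.
From π_1 · 1/10 = π_2 · 5/9: π_2/π_1 = (1/10)/(5/9) = 9/50.
From π_2 · 2/9 = π_3 · 6/7: π_3/π_2 = (2/9)/(6/7) = 7/27.
Take π_1 proportional to 1; then unnormalized π = (1, 9/50, 7/150). Normalize by dividing by the sum 92/75:
  π = (75/92, 27/184, 7/184).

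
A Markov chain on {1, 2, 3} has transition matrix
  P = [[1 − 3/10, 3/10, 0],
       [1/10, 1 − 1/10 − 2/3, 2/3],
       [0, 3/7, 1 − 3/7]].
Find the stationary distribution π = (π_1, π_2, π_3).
π = (3/26, 9/26, 7/13)

This is a birth-death chain on three states, which satisfies detailed balance: π_1 · P_{12} = π_2 · P_{21} and π_2 · P_{23} = π_3 · P_{32}.
From π_1 · 3/10 = π_2 · 1/10: π_2/π_1 = (3/10)/(1/10) = 3.
From π_2 · 2/3 = π_3 · 3/7: π_3/π_2 = (2/3)/(3/7) = 14/9.
Take π_1 proportional to 1; then unnormalized π = (1, 3, 14/3). Normalize by dividing by the sum 26/3:
  π = (3/26, 9/26, 7/13).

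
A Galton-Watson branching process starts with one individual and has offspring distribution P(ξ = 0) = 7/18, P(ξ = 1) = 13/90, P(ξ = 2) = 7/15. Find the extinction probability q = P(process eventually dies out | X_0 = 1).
q = 5/6

The pgf is f(s) = 7/18 + 13/90·s + 7/15·s². The extinction probability q is the smallest fixed point of f in [0, 1]. Setting s = f(s):
  7/15·s² + (13/90 − 1)·s + 7/18 = 0
  7/15·s² − (7/18 + 7/15)·s + 7/18 = 0
which factors as (s − 1)·(7/15·s − 7/18) = 0, giving roots s = 1 and s = (7/18)/(7/15) = 5/6.
Mean offspring μ = 13/90 + 2·7/15 = 97/90 > 1 (supercritical), so q < 1. The extinction probability is the smaller root: q = (7/18)/(7/15) = 5/6.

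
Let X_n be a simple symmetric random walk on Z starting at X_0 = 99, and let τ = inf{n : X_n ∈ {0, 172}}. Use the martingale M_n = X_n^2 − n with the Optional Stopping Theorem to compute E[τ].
E[τ] = 7227

M_n = X_n^2 − n is a martingale (since E[X_{n+1}^2 | F_n] = X_n^2 + 1). By OST (τ has finite mean in a bounded region), E[M_τ] = E[M_0] = X_0^2 − 0 = 99^2 = 9801. Also E[M_τ] = E[X_τ^2] − E[τ]. The walk exits at 0 or 172, with P(hit 172 first) = 99/172, so E[X_τ^2] = 172^2 · 99/172 + 0 = 17028. Thus E[τ] = E[X_τ^2] − E[M_τ] = 17028 − 9801 = 7227 = 99(172 − 99) = 7227.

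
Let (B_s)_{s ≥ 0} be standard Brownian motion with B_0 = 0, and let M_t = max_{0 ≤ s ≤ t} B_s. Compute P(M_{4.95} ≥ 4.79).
P(M_{4.95} ≥ 4.79) = 2·P(B_{4.95} ≥ 4.79) = 2(1 − Φ(4.79/√4.95)) ≈ 0.0313

By the reflection principle for Brownian motion, P(M_t ≥ a) = 2 · P(B_t ≥ a) for a ≥ 0. Since B_t ~ N(0, t), P(B_t ≥ 4.79) = 1 − Φ(4.79/√t) = 1 − Φ(4.79/√4.95) = 1 − Φ(2.1529). So
  P(M_{4.95} ≥ 4.79) = 2(1 − Φ(2.1529)) ≈ 0.0313.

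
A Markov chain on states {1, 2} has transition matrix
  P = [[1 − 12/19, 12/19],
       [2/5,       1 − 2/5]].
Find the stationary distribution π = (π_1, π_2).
π_1 = 19/49, π_2 = 30/49

Solve πP = π with π_1 + π_2 = 1. From πP = π: π_1 · (1 − 12/19) + π_2 · 2/5 = π_1 ⇒ π_2 · 2/5 = π_1 · 12/19 ⇒ π_2/π_1 = (12/19)/(2/5) = 30/19. Together with π_1 + π_2 = 1:
  π_1 = (2/5)/(12/19 + 2/5) = (2/5)/(98/95) = 19/49,
  π_2 = (12/19)/(12/19 + 2/5) = (12/19)/(98/95) = 30/49.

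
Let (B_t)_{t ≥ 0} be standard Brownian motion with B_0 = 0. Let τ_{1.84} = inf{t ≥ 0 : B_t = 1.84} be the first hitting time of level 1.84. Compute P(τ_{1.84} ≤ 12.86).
P(τ_{1.84} ≤ 12.86) = 2(1 − Φ(1.84/√12.86)) = 2(1 − Φ(0.5131)) ≈ 0.6079

By the reflection principle for standard BM, P(τ_b ≤ t) = 2 · P(B_t ≥ b). Since B_t ~ N(0, t), P(B_t ≥ 1.84) = 1 − Φ(1.84/√t) = 1 − Φ(1.84/√12.86) = 1 − Φ(0.5131) ≈ 0.30394. Doubling: P(τ_{1.84} ≤ 12.86) ≈ 2 · 0.30394 = 0.60788 ≈ 0.6079.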